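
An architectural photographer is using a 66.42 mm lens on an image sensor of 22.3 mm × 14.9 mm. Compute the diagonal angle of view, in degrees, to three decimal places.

Sensor diagonal = √(22.3² + 14.9²) = √719.3000 ≈ 26.8198 mm.
Angle of view α = 2·arctan(d/2f) with d = 26.8198 mm and f = 66.42 mm.
d/2f = 0.20190; arctan(0.20190) ≈ 11.4143°, so α ≈ 22.8286°.

22.829°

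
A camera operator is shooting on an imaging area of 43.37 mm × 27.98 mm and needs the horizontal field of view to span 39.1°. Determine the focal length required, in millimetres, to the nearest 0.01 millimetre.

From α = 2·arctan(w/2f) we get f = w / (2·tan(α/2)).
With w = 43.37 mm and α/2 = 19.55°, tan(α/2) ≈ 0.35510, so f ≈ 43.37 / 0.71020 ≈ 61.0671 mm.

61.07 mm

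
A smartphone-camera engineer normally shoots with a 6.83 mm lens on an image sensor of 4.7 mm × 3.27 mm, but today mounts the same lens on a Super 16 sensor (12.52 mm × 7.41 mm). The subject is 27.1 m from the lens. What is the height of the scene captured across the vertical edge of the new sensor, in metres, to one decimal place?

29.4 m

The focal length stays 6.83 mm; the relevant sensor dimension is now h = 7.41 mm. Object distance dₒ = 27.1 m = 27100 mm.
Thin-lens field height W = h·(dₒ − f)/f = 7.41 × (27100 − 6.83)/6.83 ≈ 29393.908 mm = 29.3939 m.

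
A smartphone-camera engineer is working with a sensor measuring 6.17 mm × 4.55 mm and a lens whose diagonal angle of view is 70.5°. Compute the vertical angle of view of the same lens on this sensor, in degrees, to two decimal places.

45.51°

Sensor diagonal = √(6.17² + 4.55²) = √58.7714 ≈ 7.6663 mm.
From the diagonal AOV: f = 7.6663 / (2·tan(35.25°)) = 7.6663 / 1.41346 ≈ 5.4237 mm.
Vertical AOV = 2·arctan(4.55 / (2 × 5.4237)) = 2·arctan(0.41945) ≈ 45.5114°.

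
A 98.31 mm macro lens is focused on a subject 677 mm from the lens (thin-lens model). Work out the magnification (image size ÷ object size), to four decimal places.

0.1699×

Thin lens: 1/f = 1/dₒ + 1/dᵢ → 1/dᵢ = 1/98.31 − 1/677 = 0.0086948 mm⁻¹, so dᵢ ≈ 115.0113 mm.
Magnification m = dᵢ/dₒ = 115.0113/677 ≈ 0.16988.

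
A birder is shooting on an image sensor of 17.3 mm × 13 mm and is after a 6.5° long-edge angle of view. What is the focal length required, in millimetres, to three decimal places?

From α = 2·arctan(w/2f) we get f = w / (2·tan(α/2)).
With w = 17.3 mm and α/2 = 3.25°, tan(α/2) ≈ 0.05678, so f ≈ 17.3 / 0.11357 ≈ 152.3313 mm.

152.331 mm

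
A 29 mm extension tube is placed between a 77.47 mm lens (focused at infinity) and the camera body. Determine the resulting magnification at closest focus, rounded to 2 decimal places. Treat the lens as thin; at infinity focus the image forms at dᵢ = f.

0.37×

The tube moves the image plane from f to f + e, so dᵢ = 77.47 + 29 = 106.47 mm. Focus is achieved when 1/f = 1/dₒ + 1/dᵢ, giving dₒ = 1/(1/f − 1/(f+e)).
Magnification m = dᵢ/dₒ = (f+e)·(1/f − 1/(f+e)) = e/f = 29/77.47 ≈ 0.3743.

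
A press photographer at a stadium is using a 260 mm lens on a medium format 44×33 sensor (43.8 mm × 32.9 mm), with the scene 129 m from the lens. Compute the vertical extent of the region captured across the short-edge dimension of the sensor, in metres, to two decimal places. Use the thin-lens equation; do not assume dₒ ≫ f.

dₒ: 129 m = 129000 mm.
Similar triangles through the lens centre give W/dₒ = h/dᵢ; with 1/f = 1/dₒ + 1/dᵢ this gives W = h·(dₒ − f)/f.
W = 32.9 mm × (129000 − 260) / 260 = 32.9 × 495.1538 ≈ 16290.562 mm = 16.2906 m.

16.29 m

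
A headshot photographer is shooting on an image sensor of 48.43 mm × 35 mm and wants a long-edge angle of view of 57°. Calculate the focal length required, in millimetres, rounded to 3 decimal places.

44.598 mm

From α = 2·arctan(w/2f) we get f = w / (2·tan(α/2)).
With w = 48.43 mm and α/2 = 28.5°, tan(α/2) ≈ 0.54296, so f ≈ 48.43 / 1.08591 ≈ 44.5985 mm.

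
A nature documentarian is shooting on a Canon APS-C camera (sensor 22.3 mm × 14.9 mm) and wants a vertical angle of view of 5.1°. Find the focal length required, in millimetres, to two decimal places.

From α = 2·arctan(h/2f) we get f = h / (2·tan(α/2)).
With h = 14.9 mm and α/2 = 2.55°, tan(α/2) ≈ 0.04454, so f ≈ 14.9 / 0.08907 ≈ 167.2830 mm.

167.28 mm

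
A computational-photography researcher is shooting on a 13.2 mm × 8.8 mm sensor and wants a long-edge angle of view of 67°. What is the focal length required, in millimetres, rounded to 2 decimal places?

From α = 2·arctan(w/2f) we get f = w / (2·tan(α/2)).
With w = 13.2 mm and α/2 = 33.5°, tan(α/2) ≈ 0.66189, so f ≈ 13.2 / 1.32377 ≈ 9.9715 mm.

9.97 mm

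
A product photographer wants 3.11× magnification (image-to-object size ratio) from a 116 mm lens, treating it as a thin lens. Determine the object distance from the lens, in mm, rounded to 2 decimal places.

153.30 mm

With m = dᵢ/dₒ and 1/f = 1/dₒ + 1/dᵢ, substituting dᵢ = m·dₒ gives 1/f = (1 + 1/m)/dₒ, hence dₒ = f·(1 + 1/m).
dₒ = 116 × (1 + 1/3.11) = 116 × 1.32154 ≈ 153.299 mm.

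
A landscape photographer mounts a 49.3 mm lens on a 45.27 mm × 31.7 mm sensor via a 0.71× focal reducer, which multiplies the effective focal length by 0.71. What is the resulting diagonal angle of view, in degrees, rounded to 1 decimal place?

Effective focal length f = 49.3 × 0.71 = 35.003 mm.
Sensor diagonal = √(45.27² + 31.7²) = √3054.2629 ≈ 55.2654 mm.
α = 2·arctan(55.265 / (2 × 35.003)) = 2·arctan(0.78944) ≈ 76.5778°.

76.6°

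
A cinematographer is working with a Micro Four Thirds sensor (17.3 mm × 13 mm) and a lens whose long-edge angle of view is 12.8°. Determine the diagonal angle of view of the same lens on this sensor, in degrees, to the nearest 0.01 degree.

15.97°

From the long-edge AOV: f = 17.3 / (2·tan(6.4°)) = 17.3 / 0.22434 ≈ 77.1165 mm.
Sensor diagonal = √(17.3² + 13²) = √468.2900 ≈ 21.6400 mm.
Diagonal AOV = 2·arctan(21.6400 / (2 × 77.1165)) = 2·arctan(0.14031) ≈ 15.9738°.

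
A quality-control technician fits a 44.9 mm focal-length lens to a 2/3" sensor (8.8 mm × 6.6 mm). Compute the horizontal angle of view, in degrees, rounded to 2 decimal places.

Angle of view α = 2·arctan(w/2f) with w = 8.8 mm and f = 44.9 mm.
w/2f = 0.09800; arctan(0.09800) ≈ 5.5969°, so α ≈ 11.1937°.

11.19°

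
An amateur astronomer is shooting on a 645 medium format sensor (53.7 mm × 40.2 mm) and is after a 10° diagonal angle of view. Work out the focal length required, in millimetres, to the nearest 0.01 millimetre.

Sensor diagonal = √(53.7² + 40.2²) = √4499.7300 ≈ 67.0800 mm.
From α = 2·arctan(d/2f) we get f = d / (2·tan(α/2)).
With d = 67.0800 mm and α/2 = 5°, tan(α/2) ≈ 0.08749, so f ≈ 67.0800 / 0.17498 ≈ 383.3641 mm.

383.36 mm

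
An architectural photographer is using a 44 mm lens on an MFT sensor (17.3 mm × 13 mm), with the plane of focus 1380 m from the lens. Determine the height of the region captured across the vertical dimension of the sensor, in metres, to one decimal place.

407.7 m

dₒ: 1380 m = 1.38e+06 mm.
Similar triangles through the lens centre give W/dₒ = h/dᵢ; with 1/f = 1/dₒ + 1/dᵢ this gives W = h·(dₒ − f)/f.
W = 13 mm × (1.38e+06 − 44) / 44 = 13 × 31362.6364 ≈ 407714.273 mm = 407.714 m.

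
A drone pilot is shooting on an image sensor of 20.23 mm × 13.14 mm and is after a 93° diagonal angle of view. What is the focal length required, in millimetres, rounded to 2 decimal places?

Sensor diagonal = √(20.23² + 13.14²) = √581.9125 ≈ 24.1229 mm.
From α = 2·arctan(d/2f) we get f = d / (2·tan(α/2)).
With d = 24.1229 mm and α/2 = 46.5°, tan(α/2) ≈ 1.05378, so f ≈ 24.1229 / 2.10756 ≈ 11.4459 mm.

11.45 mm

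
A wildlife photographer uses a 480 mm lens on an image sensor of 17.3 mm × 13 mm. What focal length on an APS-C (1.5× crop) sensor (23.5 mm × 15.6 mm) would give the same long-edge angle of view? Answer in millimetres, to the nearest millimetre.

Equal angle of view means equal width/f ratio, so f₂ = f₁ · (width₂/width₁) = 480 × 23.5/17.3.
f₂ = 480 × 1.35838 ≈ 652.023 mm.

652 mm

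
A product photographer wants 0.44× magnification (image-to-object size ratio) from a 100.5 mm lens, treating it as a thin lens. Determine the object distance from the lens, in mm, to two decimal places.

328.91 mm

With m = dᵢ/dₒ and 1/f = 1/dₒ + 1/dᵢ, substituting dᵢ = m·dₒ gives 1/f = (1 + 1/m)/dₒ, hence dₒ = f·(1 + 1/m).
dₒ = 100.5 × (1 + 1/0.44) = 100.5 × 3.27273 ≈ 328.909 mm.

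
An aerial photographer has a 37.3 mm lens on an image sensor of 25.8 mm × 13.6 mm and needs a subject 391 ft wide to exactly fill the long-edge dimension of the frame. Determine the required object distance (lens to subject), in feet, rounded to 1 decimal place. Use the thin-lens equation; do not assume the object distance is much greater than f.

565.4 ft

W: 391 ft × 304.8 mm/ft = 119176.80 mm.
Magnification m = w/W = dᵢ/dₒ; combined with 1/f = 1/dₒ + 1/dᵢ this gives dₒ = f·(1 + W/w).
dₒ = 37.3 mm × (1 + 119177/25.8) = 37.3 × 4620.2557 ≈ 172335.536 mm = 172335.536/304.8 ft = 565.405 ft.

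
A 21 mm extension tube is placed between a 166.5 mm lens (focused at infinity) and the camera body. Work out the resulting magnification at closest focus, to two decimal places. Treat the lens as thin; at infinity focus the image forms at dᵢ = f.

The tube moves the image plane from f to f + e, so dᵢ = 166.5 + 21 = 187.5 mm. Focus is achieved when 1/f = 1/dₒ + 1/dᵢ, giving dₒ = 1/(1/f − 1/(f+e)).
Magnification m = dᵢ/dₒ = (f+e)·(1/f − 1/(f+e)) = e/f = 21/166.5 ≈ 0.1261.

0.13×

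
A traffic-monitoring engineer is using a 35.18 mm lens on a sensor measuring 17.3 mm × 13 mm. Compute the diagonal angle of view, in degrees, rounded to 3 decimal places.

Sensor diagonal = √(17.3² + 13²) = √468.2900 ≈ 21.6400 mm.
Angle of view α = 2·arctan(d/2f) with d = 21.6400 mm and f = 35.18 mm.
d/2f = 0.30756; arctan(0.30756) ≈ 17.0959°, so α ≈ 34.1917°.

34.192°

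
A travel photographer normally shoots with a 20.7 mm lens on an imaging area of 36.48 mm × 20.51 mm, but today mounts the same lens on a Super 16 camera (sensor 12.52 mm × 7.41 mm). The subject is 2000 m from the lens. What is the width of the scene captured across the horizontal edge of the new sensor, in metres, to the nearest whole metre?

1210 m

The focal length stays 20.7 mm; the relevant sensor dimension is now w = 12.52 mm. Object distance dₒ = 2000 m = 2e+06 mm.
Thin-lens field width W = w·(dₒ − f)/f = 12.52 × (2e+06 − 20.7)/20.7 ≈ 1209649.316 mm = 1209.65 m.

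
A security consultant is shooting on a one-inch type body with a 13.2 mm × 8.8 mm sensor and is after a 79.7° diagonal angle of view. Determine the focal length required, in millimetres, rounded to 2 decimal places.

9.50 mm

Sensor diagonal = √(13.2² + 8.8²) = √251.6800 ≈ 15.8644 mm.
From α = 2·arctan(d/2f) we get f = d / (2·tan(α/2)).
With d = 15.8644 mm and α/2 = 39.85°, tan(α/2) ≈ 0.83465, so f ≈ 15.8644 / 1.66930 ≈ 9.5037 mm.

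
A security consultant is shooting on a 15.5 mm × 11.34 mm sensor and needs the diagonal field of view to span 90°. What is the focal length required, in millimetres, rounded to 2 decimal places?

9.60 mm

Sensor diagonal = √(15.5² + 11.34²) = √368.8456 ≈ 19.2054 mm.
From α = 2·arctan(d/2f) we get f = d / (2·tan(α/2)).
With d = 19.2054 mm and α/2 = 45°, tan(α/2) ≈ 1.00000, so f ≈ 19.2054 / 2.00000 ≈ 9.6027 mm.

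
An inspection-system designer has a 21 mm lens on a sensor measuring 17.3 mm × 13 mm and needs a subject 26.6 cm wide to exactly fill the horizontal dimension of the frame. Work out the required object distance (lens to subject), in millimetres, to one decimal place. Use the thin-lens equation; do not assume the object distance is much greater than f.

W: 26.6 cm = 266 mm.
Magnification m = w/W = dᵢ/dₒ; combined with 1/f = 1/dₒ + 1/dᵢ this gives dₒ = f·(1 + W/w).
dₒ = 21 mm × (1 + 266/17.3) = 21 × 16.3757 ≈ 343.890 mm.

343.9 mm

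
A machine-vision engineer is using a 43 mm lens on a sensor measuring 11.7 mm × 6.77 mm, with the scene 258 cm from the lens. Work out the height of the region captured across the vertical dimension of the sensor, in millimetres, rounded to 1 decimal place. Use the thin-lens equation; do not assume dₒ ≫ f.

dₒ: 258 cm = 2580 mm.
Similar triangles through the lens centre give W/dₒ = h/dᵢ; with 1/f = 1/dₒ + 1/dᵢ this gives W = h·(dₒ − f)/f.
W = 6.77 mm × (2580 − 43) / 43 = 6.77 × 59.0000 ≈ 399.430 mm.

399.4 mm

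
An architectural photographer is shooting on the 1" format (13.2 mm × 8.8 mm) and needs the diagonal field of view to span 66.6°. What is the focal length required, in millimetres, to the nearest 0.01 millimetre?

12.08 mm

Sensor diagonal = √(13.2² + 8.8²) = √251.6800 ≈ 15.8644 mm.
From α = 2·arctan(d/2f) we get f = d / (2·tan(α/2)).
With d = 15.8644 mm and α/2 = 33.3°, tan(α/2) ≈ 0.65688, so f ≈ 15.8644 / 1.31375 ≈ 12.0756 mm.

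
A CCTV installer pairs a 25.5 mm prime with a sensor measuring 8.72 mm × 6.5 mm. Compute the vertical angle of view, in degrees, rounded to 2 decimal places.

Angle of view α = 2·arctan(h/2f) with h = 6.5 mm and f = 25.5 mm.
h/2f = 0.12745; arctan(0.12745) ≈ 7.2632°, so α ≈ 14.5265°.

14.53°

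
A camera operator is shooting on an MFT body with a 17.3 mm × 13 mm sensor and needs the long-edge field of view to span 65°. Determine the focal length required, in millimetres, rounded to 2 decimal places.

13.58 mm

From α = 2·arctan(w/2f) we get f = w / (2·tan(α/2)).
With w = 17.3 mm and α/2 = 32.5°, tan(α/2) ≈ 0.63707, so f ≈ 17.3 / 1.27414 ≈ 13.5778 mm.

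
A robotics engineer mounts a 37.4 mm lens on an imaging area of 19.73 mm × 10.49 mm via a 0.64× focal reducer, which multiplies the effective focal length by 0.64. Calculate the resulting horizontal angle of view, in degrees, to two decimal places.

44.80°

Effective focal length f = 37.4 × 0.64 = 23.936 mm.
α = 2·arctan(19.73 / (2 × 23.936)) = 2·arctan(0.41214) ≈ 44.7971°.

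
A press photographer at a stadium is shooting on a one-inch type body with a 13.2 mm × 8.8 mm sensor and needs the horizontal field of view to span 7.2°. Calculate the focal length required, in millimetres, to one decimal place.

From α = 2·arctan(w/2f) we get f = w / (2·tan(α/2)).
With w = 13.2 mm and α/2 = 3.6°, tan(α/2) ≈ 0.06291, so f ≈ 13.2 / 0.12583 ≈ 104.9040 mm.

104.9 mm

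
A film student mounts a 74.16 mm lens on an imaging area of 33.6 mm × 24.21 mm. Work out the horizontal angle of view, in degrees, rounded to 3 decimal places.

25.528°

Angle of view α = 2·arctan(w/2f) with w = 33.6 mm and f = 74.16 mm.
w/2f = 0.22654; arctan(0.22654) ≈ 12.7642°, so α ≈ 25.5284°.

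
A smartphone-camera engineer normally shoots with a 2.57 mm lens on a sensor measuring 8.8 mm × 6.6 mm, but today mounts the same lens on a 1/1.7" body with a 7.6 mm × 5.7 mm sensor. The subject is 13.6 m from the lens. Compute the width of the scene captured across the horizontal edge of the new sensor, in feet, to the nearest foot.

132 ft

The focal length stays 2.57 mm; the relevant sensor dimension is now w = 7.6 mm. Object distance dₒ = 13.6 m = 13600 mm.
Thin-lens field width W = w·(dₒ − f)/f = 7.6 × (13600 − 2.57)/2.57 ≈ 40210.299 mm = 40210.299/304.8 ft = 131.924 ft.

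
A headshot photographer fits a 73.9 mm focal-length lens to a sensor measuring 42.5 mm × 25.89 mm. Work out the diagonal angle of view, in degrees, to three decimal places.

Sensor diagonal = √(42.5² + 25.89²) = √2476.5421 ≈ 49.7649 mm.
Angle of view α = 2·arctan(d/2f) with d = 49.7649 mm and f = 73.9 mm.
d/2f = 0.33670; arctan(0.33670) ≈ 18.6086°, so α ≈ 37.2172°.

37.217°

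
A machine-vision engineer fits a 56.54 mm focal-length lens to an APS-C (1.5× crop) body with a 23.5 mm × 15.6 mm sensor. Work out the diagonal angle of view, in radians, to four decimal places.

Sensor diagonal = √(23.5² + 15.6²) = √795.6100 ≈ 28.2066 mm.
Angle of view α = 2·arctan(d/2f) with d = 28.2066 mm and f = 56.54 mm.
d/2f = 0.24944; arctan(0.24944) ≈ 0.2445 rad, so α ≈ 0.4889 rad.

0.4889 rad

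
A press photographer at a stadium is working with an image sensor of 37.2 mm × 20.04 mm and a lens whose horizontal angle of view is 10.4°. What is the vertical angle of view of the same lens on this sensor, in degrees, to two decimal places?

5.61°

From the horizontal AOV: f = 37.2 / (2·tan(5.2°)) = 37.2 / 0.18201 ≈ 204.3796 mm.
Vertical AOV = 2·arctan(20.04 / (2 × 204.3796)) = 2·arctan(0.04903) ≈ 5.6135°.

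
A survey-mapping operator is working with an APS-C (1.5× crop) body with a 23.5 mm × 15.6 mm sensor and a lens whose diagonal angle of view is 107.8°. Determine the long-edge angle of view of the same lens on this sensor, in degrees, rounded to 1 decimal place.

97.6°

Sensor diagonal = √(23.5² + 15.6²) = √795.6100 ≈ 28.2066 mm.
From the diagonal AOV: f = 28.2066 / (2·tan(53.9°)) = 28.2066 / 2.74268 ≈ 10.2843 mm.
Long-edge AOV = 2·arctan(23.5 / (2 × 10.2843)) = 2·arctan(1.14252) ≈ 97.6114°.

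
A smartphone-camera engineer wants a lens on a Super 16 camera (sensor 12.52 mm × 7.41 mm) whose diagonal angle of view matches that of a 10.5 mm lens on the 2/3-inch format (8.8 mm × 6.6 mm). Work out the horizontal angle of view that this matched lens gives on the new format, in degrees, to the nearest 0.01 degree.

Sensor diagonal = √(8.8² + 6.6²) = √121.0000 ≈ 11.0000 mm.
Sensor diagonal = √(12.52² + 7.41²) = √211.6585 ≈ 14.5485 mm.
Equal diagonal AOV ⇒ f₂ = f₁ · 14.5485/11.0000 = 10.5 × 1.32259 ≈ 13.8872 mm.
Horizontal AOV on the new format = 2·arctan(12.52 / (2 × 13.8872)) = 2·arctan(0.45078) ≈ 48.5293°.

48.53°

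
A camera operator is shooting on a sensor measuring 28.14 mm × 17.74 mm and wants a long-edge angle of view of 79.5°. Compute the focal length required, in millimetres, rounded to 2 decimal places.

From α = 2·arctan(w/2f) we get f = w / (2·tan(α/2)).
With w = 28.14 mm and α/2 = 39.75°, tan(α/2) ≈ 0.83169, so f ≈ 28.14 / 1.66338 ≈ 16.9173 mm.

16.92 mm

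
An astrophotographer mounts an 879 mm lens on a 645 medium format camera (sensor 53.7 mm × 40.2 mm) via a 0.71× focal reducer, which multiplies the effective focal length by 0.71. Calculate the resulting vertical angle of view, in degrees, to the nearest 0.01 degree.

3.69°

Effective focal length f = 879 × 0.71 = 624.09 mm.
α = 2·arctan(40.2 / (2 × 624.09)) = 2·arctan(0.03221) ≈ 3.6894°.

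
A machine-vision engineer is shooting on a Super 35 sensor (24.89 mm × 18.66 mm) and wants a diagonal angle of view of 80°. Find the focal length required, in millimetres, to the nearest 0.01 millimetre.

Sensor diagonal = √(24.89² + 18.66²) = √967.7077 ≈ 31.1080 mm.
From α = 2·arctan(d/2f) we get f = d / (2·tan(α/2)).
With d = 31.1080 mm and α/2 = 40°, tan(α/2) ≈ 0.83910, so f ≈ 31.1080 / 1.67820 ≈ 18.5365 mm.

18.54 mm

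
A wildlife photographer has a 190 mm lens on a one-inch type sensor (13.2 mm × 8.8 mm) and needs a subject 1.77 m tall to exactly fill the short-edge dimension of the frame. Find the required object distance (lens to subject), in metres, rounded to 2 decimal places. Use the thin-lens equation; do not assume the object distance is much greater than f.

38.41 m

W: 1.77 m = 1770 mm.
Magnification m = h/W = dᵢ/dₒ; combined with 1/f = 1/dₒ + 1/dᵢ this gives dₒ = f·(1 + W/h).
dₒ = 190 mm × (1 + 1770/8.8) = 190 × 202.1364 ≈ 38405.909 mm = 38.4059 m.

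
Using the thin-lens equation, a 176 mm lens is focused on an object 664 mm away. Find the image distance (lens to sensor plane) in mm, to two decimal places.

1/dᵢ = 1/f − 1/dₒ = 1/176 − 1/664 = 0.0041758 mm⁻¹.
dᵢ = 1/0.0041758 ≈ 239.4754 mm.

239.48 mm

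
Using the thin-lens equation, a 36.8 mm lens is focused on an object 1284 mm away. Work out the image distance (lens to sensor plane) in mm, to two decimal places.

37.89 mm

1/dᵢ = 1/f − 1/dₒ = 1/36.8 − 1/1284 = 0.0263951 mm⁻¹.
dᵢ = 1/0.0263951 ≈ 37.8858 mm.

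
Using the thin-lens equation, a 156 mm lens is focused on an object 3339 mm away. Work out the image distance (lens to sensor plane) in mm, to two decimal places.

1/dᵢ = 1/f − 1/dₒ = 1/156 − 1/3339 = 0.0061108 mm⁻¹.
dᵢ = 1/0.0061108 ≈ 163.6456 mm.

163.65 mm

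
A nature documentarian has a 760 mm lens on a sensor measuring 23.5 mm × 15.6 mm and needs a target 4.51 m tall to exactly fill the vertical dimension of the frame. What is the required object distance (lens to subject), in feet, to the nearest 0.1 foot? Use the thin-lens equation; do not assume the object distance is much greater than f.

W: 4.51 m = 4510 mm.
Magnification m = h/W = dᵢ/dₒ; combined with 1/f = 1/dₒ + 1/dᵢ this gives dₒ = f·(1 + W/h).
dₒ = 760 mm × (1 + 4510/15.6) = 760 × 290.1026 ≈ 220477.949 mm = 220477.949/304.8 ft = 723.353 ft.

723.4 ft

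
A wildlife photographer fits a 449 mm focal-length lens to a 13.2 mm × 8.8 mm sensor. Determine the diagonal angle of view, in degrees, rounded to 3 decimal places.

Sensor diagonal = √(13.2² + 8.8²) = √251.6800 ≈ 15.8644 mm.
Angle of view α = 2·arctan(d/2f) with d = 15.8644 mm and f = 449 mm.
d/2f = 0.01767; arctan(0.01767) ≈ 1.0121°, so α ≈ 2.0242°.

2.024°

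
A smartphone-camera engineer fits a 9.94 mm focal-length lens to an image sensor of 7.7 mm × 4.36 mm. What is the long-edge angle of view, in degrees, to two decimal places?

Angle of view α = 2·arctan(w/2f) with w = 7.7 mm and f = 9.94 mm.
w/2f = 0.38732; arctan(0.38732) ≈ 21.1726°, so α ≈ 42.3452°.

42.35°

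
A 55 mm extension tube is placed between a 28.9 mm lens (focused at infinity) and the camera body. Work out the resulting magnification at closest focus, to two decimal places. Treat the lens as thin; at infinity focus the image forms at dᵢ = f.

The tube moves the image plane from f to f + e, so dᵢ = 28.9 + 55 = 83.9 mm. Focus is achieved when 1/f = 1/dₒ + 1/dᵢ, giving dₒ = 1/(1/f − 1/(f+e)).
Magnification m = dᵢ/dₒ = (f+e)·(1/f − 1/(f+e)) = e/f = 55/28.9 ≈ 1.9031.

1.90×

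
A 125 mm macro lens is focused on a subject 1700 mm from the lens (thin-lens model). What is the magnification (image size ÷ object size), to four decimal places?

Thin lens: 1/f = 1/dₒ + 1/dᵢ → 1/dᵢ = 1/125 − 1/1700 = 0.0074118 mm⁻¹, so dᵢ ≈ 134.9206 mm.
Magnification m = dᵢ/dₒ = 134.9206/1700 ≈ 0.07937.

0.0794×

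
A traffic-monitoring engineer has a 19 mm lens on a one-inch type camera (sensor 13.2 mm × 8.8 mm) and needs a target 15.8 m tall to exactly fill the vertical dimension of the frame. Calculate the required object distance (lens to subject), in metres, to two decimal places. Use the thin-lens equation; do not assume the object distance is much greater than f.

34.13 m

W: 15.8 m = 15800 mm.
Magnification m = h/W = dᵢ/dₒ; combined with 1/f = 1/dₒ + 1/dᵢ this gives dₒ = f·(1 + W/h).
dₒ = 19 mm × (1 + 15800/8.8) = 19 × 1796.4545 ≈ 34132.636 mm = 34.1326 m.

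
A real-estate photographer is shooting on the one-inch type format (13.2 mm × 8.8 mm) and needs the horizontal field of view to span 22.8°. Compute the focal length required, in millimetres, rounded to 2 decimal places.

32.73 mm

From α = 2·arctan(w/2f) we get f = w / (2·tan(α/2)).
With w = 13.2 mm and α/2 = 11.4°, tan(α/2) ≈ 0.20164, so f ≈ 13.2 / 0.40327 ≈ 32.7324 mm.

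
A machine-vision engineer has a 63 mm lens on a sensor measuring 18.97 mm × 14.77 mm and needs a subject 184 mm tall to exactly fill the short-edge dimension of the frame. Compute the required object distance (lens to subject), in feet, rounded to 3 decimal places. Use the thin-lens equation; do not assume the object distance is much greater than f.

2.782 ft

Magnification m = h/W = dᵢ/dₒ; combined with 1/f = 1/dₒ + 1/dᵢ this gives dₒ = f·(1 + W/h).
dₒ = 63 mm × (1 + 184/14.77) = 63 × 13.4577 ≈ 847.834 mm = 847.834/304.8 ft = 2.78161 ft.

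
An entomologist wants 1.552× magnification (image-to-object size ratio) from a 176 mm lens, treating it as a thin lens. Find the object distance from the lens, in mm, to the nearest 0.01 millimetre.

With m = dᵢ/dₒ and 1/f = 1/dₒ + 1/dᵢ, substituting dᵢ = m·dₒ gives 1/f = (1 + 1/m)/dₒ, hence dₒ = f·(1 + 1/m).
dₒ = 176 × (1 + 1/1.552) = 176 × 1.64433 ≈ 289.402 mm.

289.40 mm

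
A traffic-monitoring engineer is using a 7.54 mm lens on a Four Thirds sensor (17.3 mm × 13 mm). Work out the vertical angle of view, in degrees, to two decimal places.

81.53°

Angle of view α = 2·arctan(h/2f) with h = 13 mm and f = 7.54 mm.
h/2f = 0.86207; arctan(0.86207) ≈ 40.7636°, so α ≈ 81.5272°.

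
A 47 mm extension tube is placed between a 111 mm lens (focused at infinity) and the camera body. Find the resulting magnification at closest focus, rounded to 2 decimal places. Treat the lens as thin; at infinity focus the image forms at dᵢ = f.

The tube moves the image plane from f to f + e, so dᵢ = 111 + 47 = 158 mm. Focus is achieved when 1/f = 1/dₒ + 1/dᵢ, giving dₒ = 1/(1/f − 1/(f+e)).
Magnification m = dᵢ/dₒ = (f+e)·(1/f − 1/(f+e)) = e/f = 47/111 ≈ 0.4234.

0.42×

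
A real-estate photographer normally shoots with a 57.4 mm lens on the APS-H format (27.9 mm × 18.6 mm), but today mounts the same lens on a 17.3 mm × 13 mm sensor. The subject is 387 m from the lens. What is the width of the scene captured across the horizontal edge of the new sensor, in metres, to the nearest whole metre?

117 m

The focal length stays 57.4 mm; the relevant sensor dimension is now w = 17.3 mm. Object distance dₒ = 387 m = 387000 mm.
Thin-lens field width W = w·(dₒ − f)/f = 17.3 × (387000 − 57.4)/57.4 ≈ 116622.073 mm = 116.622 m.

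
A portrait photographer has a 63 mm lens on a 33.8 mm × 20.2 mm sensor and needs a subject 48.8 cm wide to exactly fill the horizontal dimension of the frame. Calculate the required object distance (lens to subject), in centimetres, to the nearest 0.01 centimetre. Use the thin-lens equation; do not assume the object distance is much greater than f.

97.26 cm

W: 48.8 cm = 488 mm.
Magnification m = w/W = dᵢ/dₒ; combined with 1/f = 1/dₒ + 1/dᵢ this gives dₒ = f·(1 + W/w).
dₒ = 63 mm × (1 + 488/33.8) = 63 × 15.4379 ≈ 972.586 mm = 97.2586 cm.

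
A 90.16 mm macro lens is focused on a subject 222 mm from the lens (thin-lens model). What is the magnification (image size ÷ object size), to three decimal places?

Thin lens: 1/f = 1/dₒ + 1/dᵢ → 1/dᵢ = 1/90.16 − 1/222 = 0.0065869 mm⁻¹, so dᵢ ≈ 151.8167 mm.
Magnification m = dᵢ/dₒ = 151.8167/222 ≈ 0.68386.

0.684×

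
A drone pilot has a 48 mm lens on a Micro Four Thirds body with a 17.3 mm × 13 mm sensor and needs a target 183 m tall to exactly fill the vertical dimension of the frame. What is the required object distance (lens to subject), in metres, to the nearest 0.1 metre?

W: 183 m = 183000 mm.
Magnification m = h/W = dᵢ/dₒ; combined with 1/f = 1/dₒ + 1/dᵢ this gives dₒ = f·(1 + W/h).
dₒ = 48 mm × (1 + 183000/13) = 48 × 14077.9231 ≈ 675740.308 mm = 675.74 m.

675.7 m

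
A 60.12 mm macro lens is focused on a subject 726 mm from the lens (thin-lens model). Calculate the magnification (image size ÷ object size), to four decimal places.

Thin lens: 1/f = 1/dₒ + 1/dᵢ → 1/dᵢ = 1/60.12 − 1/726 = 0.0152560 mm⁻¹, so dᵢ ≈ 65.5480 mm.
Magnification m = dᵢ/dₒ = 65.5480/726 ≈ 0.09029.

0.0903×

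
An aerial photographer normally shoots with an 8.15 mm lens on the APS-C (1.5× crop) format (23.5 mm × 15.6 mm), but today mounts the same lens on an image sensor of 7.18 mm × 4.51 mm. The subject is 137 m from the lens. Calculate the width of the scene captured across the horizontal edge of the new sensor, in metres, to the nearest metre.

121 m

The focal length stays 8.15 mm; the relevant sensor dimension is now w = 7.18 mm. Object distance dₒ = 137 m = 137000 mm.
Thin-lens field width W = w·(dₒ − f)/f = 7.18 × (137000 − 8.15)/8.15 ≈ 120687.299 mm = 120.687 m.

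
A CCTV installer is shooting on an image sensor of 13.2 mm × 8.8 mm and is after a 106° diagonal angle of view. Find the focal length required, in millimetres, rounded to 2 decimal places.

5.98 mm

Sensor diagonal = √(13.2² + 8.8²) = √251.6800 ≈ 15.8644 mm.
From α = 2·arctan(d/2f) we get f = d / (2·tan(α/2)).
With d = 15.8644 mm and α/2 = 53°, tan(α/2) ≈ 1.32704, so f ≈ 15.8644 / 2.65409 ≈ 5.9774 mm.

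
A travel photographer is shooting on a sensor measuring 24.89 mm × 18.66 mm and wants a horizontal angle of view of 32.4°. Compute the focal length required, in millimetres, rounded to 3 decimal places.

From α = 2·arctan(w/2f) we get f = w / (2·tan(α/2)).
With w = 24.89 mm and α/2 = 16.2°, tan(α/2) ≈ 0.29053, so f ≈ 24.89 / 0.58105 ≈ 42.8360 mm.

42.836 mm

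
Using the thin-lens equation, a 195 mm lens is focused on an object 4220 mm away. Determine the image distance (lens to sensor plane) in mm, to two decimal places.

204.45 mm

1/dᵢ = 1/f − 1/dₒ = 1/195 − 1/4220 = 0.0048912 mm⁻¹.
dᵢ = 1/0.0048912 ≈ 204.4472 mm.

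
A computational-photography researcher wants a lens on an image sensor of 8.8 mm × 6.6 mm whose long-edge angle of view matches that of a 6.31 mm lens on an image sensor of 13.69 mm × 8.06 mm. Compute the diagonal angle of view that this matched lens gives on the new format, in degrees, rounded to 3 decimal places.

Equal long-edge AOV ⇒ f₂ = f₁ · 8.8/13.69 = 6.31 × 0.64280 ≈ 4.0561 mm.
Sensor diagonal = √(8.8² + 6.6²) = √121.0000 ≈ 11.0000 mm.
Diagonal AOV on the new format = 2·arctan(11.0000 / (2 × 4.0561)) = 2·arctan(1.35598) ≈ 107.1845°.

107.184°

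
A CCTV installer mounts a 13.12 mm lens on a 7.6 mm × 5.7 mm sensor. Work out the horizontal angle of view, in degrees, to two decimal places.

Angle of view α = 2·arctan(w/2f) with w = 7.6 mm and f = 13.12 mm.
w/2f = 0.28963; arctan(0.28963) ≈ 16.1528°, so α ≈ 32.3056°.

32.31°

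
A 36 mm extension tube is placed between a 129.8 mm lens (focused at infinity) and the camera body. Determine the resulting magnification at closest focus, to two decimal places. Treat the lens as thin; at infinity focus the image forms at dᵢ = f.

0.28×

The tube moves the image plane from f to f + e, so dᵢ = 129.8 + 36 = 165.8 mm. Focus is achieved when 1/f = 1/dₒ + 1/dᵢ, giving dₒ = 1/(1/f − 1/(f+e)).
Magnification m = dᵢ/dₒ = (f+e)·(1/f − 1/(f+e)) = e/f = 36/129.8 ≈ 0.2773.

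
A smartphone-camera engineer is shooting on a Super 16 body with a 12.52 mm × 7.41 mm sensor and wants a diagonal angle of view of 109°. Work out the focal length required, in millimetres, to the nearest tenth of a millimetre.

Sensor diagonal = √(12.52² + 7.41²) = √211.6585 ≈ 14.5485 mm.
From α = 2·arctan(d/2f) we get f = d / (2·tan(α/2)).
With d = 14.5485 mm and α/2 = 54.5°, tan(α/2) ≈ 1.40195, so f ≈ 14.5485 / 2.80390 ≈ 5.1887 mm.

5.2 mm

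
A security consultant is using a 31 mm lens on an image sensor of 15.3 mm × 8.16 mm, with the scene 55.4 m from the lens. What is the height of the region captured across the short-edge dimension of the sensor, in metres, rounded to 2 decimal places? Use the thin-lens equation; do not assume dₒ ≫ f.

14.57 m

dₒ: 55.4 m = 55400 mm.
Similar triangles through the lens centre give W/dₒ = h/dᵢ; with 1/f = 1/dₒ + 1/dᵢ this gives W = h·(dₒ − f)/f.
W = 8.16 mm × (55400 − 31) / 31 = 8.16 × 1786.0968 ≈ 14574.550 mm = 14.5745 m.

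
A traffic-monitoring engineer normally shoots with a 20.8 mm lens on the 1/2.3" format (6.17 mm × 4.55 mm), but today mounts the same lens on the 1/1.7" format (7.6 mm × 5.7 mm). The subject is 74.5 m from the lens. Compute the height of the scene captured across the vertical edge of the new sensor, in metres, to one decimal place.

The focal length stays 20.8 mm; the relevant sensor dimension is now h = 5.7 mm. Object distance dₒ = 74.5 m = 74500 mm.
Thin-lens field height W = h·(dₒ − f)/f = 5.7 × (74500 − 20.8)/20.8 ≈ 20410.165 mm = 20.4102 m.

20.4 m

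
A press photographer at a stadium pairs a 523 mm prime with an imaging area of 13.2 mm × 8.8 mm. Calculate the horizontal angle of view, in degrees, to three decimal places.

1.446°

Angle of view α = 2·arctan(w/2f) with w = 13.2 mm and f = 523 mm.
w/2f = 0.01262; arctan(0.01262) ≈ 0.7230°, so α ≈ 1.4460°.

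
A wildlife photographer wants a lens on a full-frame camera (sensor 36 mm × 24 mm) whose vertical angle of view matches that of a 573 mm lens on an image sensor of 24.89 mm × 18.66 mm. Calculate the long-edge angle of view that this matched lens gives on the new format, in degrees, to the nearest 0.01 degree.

2.80°

Equal vertical AOV ⇒ f₂ = f₁ · 24/18.66 = 573 × 1.28617 ≈ 736.9775 mm.
Long-edge AOV on the new format = 2·arctan(36 / (2 × 736.9775)) = 2·arctan(0.02442) ≈ 2.7982°.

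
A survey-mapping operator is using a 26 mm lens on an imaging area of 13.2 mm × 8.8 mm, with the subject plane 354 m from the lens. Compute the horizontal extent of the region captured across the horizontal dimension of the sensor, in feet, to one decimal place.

dₒ: 354 m = 354000 mm.
Similar triangles through the lens centre give W/dₒ = w/dᵢ; with 1/f = 1/dₒ + 1/dᵢ this gives W = w·(dₒ − f)/f.
W = 13.2 mm × (354000 − 26) / 26 = 13.2 × 13614.3846 ≈ 179709.877 mm = 179709.877/304.8 ft = 589.599 ft.

589.6 ft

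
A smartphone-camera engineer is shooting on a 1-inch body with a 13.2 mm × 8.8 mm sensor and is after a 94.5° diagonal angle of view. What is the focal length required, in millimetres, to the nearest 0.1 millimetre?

7.3 mm

Sensor diagonal = √(13.2² + 8.8²) = √251.6800 ≈ 15.8644 mm.
From α = 2·arctan(d/2f) we get f = d / (2·tan(α/2)).
With d = 15.8644 mm and α/2 = 47.25°, tan(α/2) ≈ 1.08179, so f ≈ 15.8644 / 2.16359 ≈ 7.3325 mm.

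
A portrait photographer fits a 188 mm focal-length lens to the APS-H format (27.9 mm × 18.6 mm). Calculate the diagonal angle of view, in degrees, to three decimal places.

10.192°

Sensor diagonal = √(27.9² + 18.6²) = √1124.3700 ≈ 33.5316 mm.
Angle of view α = 2·arctan(d/2f) with d = 33.5316 mm and f = 188 mm.
d/2f = 0.08918; arctan(0.08918) ≈ 5.0961°, so α ≈ 10.1923°.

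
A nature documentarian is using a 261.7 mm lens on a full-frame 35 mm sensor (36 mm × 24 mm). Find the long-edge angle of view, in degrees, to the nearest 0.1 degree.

Angle of view α = 2·arctan(w/2f) with w = 36 mm and f = 261.7 mm.
w/2f = 0.06878; arctan(0.06878) ≈ 3.9347°, so α ≈ 7.8693°.

7.9°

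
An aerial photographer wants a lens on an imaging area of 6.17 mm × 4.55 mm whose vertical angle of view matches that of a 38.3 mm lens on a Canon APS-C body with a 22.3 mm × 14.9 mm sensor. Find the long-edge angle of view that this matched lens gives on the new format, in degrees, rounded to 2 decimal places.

29.55°

Equal vertical AOV ⇒ f₂ = f₁ · 4.55/14.9 = 38.3 × 0.30537 ≈ 11.6956 mm.
Long-edge AOV on the new format = 2·arctan(6.17 / (2 × 11.6956)) = 2·arctan(0.26377) ≈ 29.5531°.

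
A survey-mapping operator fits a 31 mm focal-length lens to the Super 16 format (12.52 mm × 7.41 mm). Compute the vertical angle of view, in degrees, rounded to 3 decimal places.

13.631°

Angle of view α = 2·arctan(h/2f) with h = 7.41 mm and f = 31 mm.
h/2f = 0.11952; arctan(0.11952) ≈ 6.8154°, so α ≈ 13.6309°.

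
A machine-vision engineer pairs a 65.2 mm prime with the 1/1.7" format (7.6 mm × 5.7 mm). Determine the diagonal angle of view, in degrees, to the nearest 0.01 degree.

Sensor diagonal = √(7.6² + 5.7²) = √90.2500 ≈ 9.5000 mm.
Angle of view α = 2·arctan(d/2f) with d = 9.5000 mm and f = 65.2 mm.
d/2f = 0.07285; arctan(0.07285) ≈ 4.1668°, so α ≈ 8.3336°.

8.33°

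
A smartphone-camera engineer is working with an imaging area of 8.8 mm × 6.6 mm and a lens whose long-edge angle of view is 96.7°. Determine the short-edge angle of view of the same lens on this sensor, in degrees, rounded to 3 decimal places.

From the long-edge AOV: f = 8.8 / (2·tan(48.35°)) = 8.8 / 2.24870 ≈ 3.9134 mm.
Short-edge AOV = 2·arctan(6.6 / (2 × 3.9134)) = 2·arctan(0.84326) ≈ 80.2793°.

80.279°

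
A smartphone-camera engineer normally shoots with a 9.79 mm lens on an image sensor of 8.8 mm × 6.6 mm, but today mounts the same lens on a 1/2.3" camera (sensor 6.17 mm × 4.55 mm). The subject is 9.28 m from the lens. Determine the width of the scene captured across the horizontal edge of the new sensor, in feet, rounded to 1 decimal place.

19.2 ft

The focal length stays 9.79 mm; the relevant sensor dimension is now w = 6.17 mm. Object distance dₒ = 9.28 m = 9280 mm.
Thin-lens field width W = w·(dₒ − f)/f = 6.17 × (9280 − 9.79)/9.79 ≈ 5842.410 mm = 5842.410/304.8 ft = 19.168 ft.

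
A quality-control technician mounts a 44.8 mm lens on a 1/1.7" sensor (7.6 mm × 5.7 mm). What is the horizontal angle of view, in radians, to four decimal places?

Angle of view α = 2·arctan(w/2f) with w = 7.6 mm and f = 44.8 mm.
w/2f = 0.08482; arctan(0.08482) ≈ 0.0846 rad, so α ≈ 0.1692 rad.

0.1692 rad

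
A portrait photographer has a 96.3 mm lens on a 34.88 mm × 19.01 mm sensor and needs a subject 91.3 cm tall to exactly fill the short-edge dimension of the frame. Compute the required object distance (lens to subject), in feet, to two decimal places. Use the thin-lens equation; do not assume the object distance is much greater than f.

15.49 ft

W: 91.3 cm = 913 mm.
Magnification m = h/W = dᵢ/dₒ; combined with 1/f = 1/dₒ + 1/dᵢ this gives dₒ = f·(1 + W/h).
dₒ = 96.3 mm × (1 + 913/19.01) = 96.3 × 49.0274 ≈ 4721.334 mm = 4721.334/304.8 ft = 15.4899 ft.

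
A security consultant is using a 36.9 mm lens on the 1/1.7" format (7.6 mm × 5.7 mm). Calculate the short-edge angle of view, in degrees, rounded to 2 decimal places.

8.83°

Angle of view α = 2·arctan(h/2f) with h = 5.7 mm and f = 36.9 mm.
h/2f = 0.07724; arctan(0.07724) ≈ 4.4165°, so α ≈ 8.8330°.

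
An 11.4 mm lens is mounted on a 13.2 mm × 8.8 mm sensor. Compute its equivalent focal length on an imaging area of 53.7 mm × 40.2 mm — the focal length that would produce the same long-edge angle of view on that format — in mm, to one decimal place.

46.4 mm

Equal angle of view means equal width/f ratio, so f₂ = f₁ · (width₂/width₁) = 11.4 × 53.7/13.2.
f₂ = 11.4 × 4.06818 ≈ 46.377 mm.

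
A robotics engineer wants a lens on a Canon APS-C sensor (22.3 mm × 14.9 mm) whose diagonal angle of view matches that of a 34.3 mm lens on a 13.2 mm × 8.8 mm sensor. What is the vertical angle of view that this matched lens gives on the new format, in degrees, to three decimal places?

14.642°

Sensor diagonal = √(13.2² + 8.8²) = √251.6800 ≈ 15.8644 mm.
Sensor diagonal = √(22.3² + 14.9²) = √719.3000 ≈ 26.8198 mm.
Equal diagonal AOV ⇒ f₂ = f₁ · 26.8198/15.8644 = 34.3 × 1.69056 ≈ 57.9862 mm.
Vertical AOV on the new format = 2·arctan(14.9 / (2 × 57.9862)) = 2·arctan(0.12848) ≈ 14.6424°.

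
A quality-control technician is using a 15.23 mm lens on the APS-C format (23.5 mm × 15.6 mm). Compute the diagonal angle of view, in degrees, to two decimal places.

85.60°

Sensor diagonal = √(23.5² + 15.6²) = √795.6100 ≈ 28.2066 mm.
Angle of view α = 2·arctan(d/2f) with d = 28.2066 mm and f = 15.23 mm.
d/2f = 0.92602; arctan(0.92602) ≈ 42.8003°, so α ≈ 85.6006°.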